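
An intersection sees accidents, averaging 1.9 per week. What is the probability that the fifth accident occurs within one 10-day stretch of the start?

Over the interval, μ = 1.9 × 10/7 ≈ 2.71429 (a 10-day stretch = 10/7 weeks).
The fifth arrival falls in the interval iff at least 5 events occur there: P(S_5 ≤ t) = P(N ≥ 5) = 1 − P(N ≤ 4) ≈ 0.1392.

0.1392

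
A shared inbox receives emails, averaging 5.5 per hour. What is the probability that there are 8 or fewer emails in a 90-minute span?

0.5577

Over the interval, μ = 5.5 × 1.5 = 8.25 (a 90-minute span = 1.5 hours).
P(N ≤ 8) = Σ_{j=0}^{8} e^(−μ) μ^j/j! ≈ 0.5577.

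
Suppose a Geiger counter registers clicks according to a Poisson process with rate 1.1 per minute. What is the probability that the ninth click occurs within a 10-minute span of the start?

Over the interval, μ = 1.1 × 10 = 11 (a 10-minute span = 10 minutes).
The ninth arrival falls in the interval iff at least 9 events occur there: P(S_9 ≤ t) = P(N ≥ 9) = 1 − P(N ≤ 8) ≈ 0.7680.

0.7680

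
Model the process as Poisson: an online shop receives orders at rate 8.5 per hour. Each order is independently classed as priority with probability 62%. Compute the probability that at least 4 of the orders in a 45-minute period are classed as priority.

Thinning: the orders that are classed as priority themselves form a Poisson process with rate 0.62 × 8.5 = 5.27 per hour.
Over the interval, μ = 5.27 × 0.75 = 3.9525 (a 45-minute period = 0.75 hours).
P(N ≥ 4) = 1 − P(N ≤ 3) ≈ 0.5572.

0.5572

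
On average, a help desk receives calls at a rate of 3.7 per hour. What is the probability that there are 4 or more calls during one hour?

With mean μ = 3.7 per hour,
P(N ≥ 4) = 1 − P(N ≤ 3) = 1 − Σ_{j=0}^{3} e^(−μ) μ^j/j! ≈ 0.5058.

0.5058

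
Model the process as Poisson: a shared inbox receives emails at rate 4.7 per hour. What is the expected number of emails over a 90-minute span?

E[N] = λt = 4.7 × 1.5 = 7.05 (a 90-minute span = 1.5 hours).

7.05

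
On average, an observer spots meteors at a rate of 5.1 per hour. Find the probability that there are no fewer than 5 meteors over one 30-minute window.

0.1156

Over the interval, μ = 5.1 × 0.5 = 2.55 (a 30-minute window = 0.5 hours).
P(N ≥ 5) = 1 − P(N ≤ 4) = 1 − Σ_{j=0}^{4} e^(−μ) μ^j/j! ≈ 0.1156.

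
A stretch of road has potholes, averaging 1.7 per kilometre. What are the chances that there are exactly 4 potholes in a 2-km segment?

Over the interval, μ = 1.7 × 2 = 3.4 (a 2-km segment = 2 kilometres).
P(N = 4) = e^(−μ) μ^4/4! = e^(−3.4) · 3.4^4/24 ≈ 0.1858.

0.1858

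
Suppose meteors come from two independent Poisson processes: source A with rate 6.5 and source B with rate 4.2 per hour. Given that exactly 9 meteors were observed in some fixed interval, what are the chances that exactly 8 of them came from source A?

Given the total, each event is independently from source A with probability p = λ_A/(λ_A+λ_B) = 6.5/10.7 ≈ 0.6075.
So K ~ Binomial(9, 6.5/10.7): P(K = 8) = C(9,8) · (6.5/10.7)^8 · (4.2/10.7)^1 ≈ 0.0655.

0.0655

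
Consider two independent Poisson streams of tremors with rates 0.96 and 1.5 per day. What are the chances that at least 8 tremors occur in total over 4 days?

Independent Poisson processes superpose: combined rate λ = 0.96 + 1.5 = 2.46 per day.
Over the interval, μ = 2.46 × 4 = 9.84 (4 days).
P(N ≥ 8) = 1 − P(N ≤ 7) ≈ 0.7650.

0.7650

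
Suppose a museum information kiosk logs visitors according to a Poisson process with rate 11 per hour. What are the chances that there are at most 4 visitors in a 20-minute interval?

0.6936

Over the interval, μ = 11 × 1/3 ≈ 3.66667 (a 20-minute interval = 1/3 hours).
P(N ≤ 4) = Σ_{j=0}^{4} e^(−μ) μ^j/j! ≈ 0.6936.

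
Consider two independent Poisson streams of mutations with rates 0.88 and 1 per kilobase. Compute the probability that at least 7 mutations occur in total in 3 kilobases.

0.3361

Independent Poisson processes superpose: combined rate λ = 0.88 + 1 = 1.88 per kilobase.
Over the interval, μ = 1.88 × 3 = 5.64 (3 kilobases).
P(N ≥ 7) = 1 − P(N ≤ 6) ≈ 0.3361.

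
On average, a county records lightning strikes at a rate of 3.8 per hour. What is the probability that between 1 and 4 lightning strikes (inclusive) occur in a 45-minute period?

0.7820

Over the interval, μ = 3.8 × 0.75 = 2.85 (a 45-minute period = 0.75 hours).
P(1 ≤ N ≤ 4) = Σ_{j=1}^{4} e^(−2.85) · 2.85^j/j! ≈ 0.7820.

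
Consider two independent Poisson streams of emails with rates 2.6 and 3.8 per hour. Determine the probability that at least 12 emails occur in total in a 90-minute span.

0.2588

Independent Poisson processes superpose: combined rate λ = 2.6 + 3.8 = 6.4 per hour.
Over the interval, μ = 6.4 × 1.5 = 9.6 (a 90-minute span = 1.5 hours).
P(N ≥ 12) = 1 − P(N ≤ 11) ≈ 0.2588.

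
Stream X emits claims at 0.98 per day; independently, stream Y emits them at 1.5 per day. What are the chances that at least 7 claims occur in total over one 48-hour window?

Independent Poisson processes superpose: combined rate λ = 0.98 + 1.5 = 2.48 per day.
Over the interval, μ = 2.48 × 2 = 4.96 (a 48-hour window = 2 days).
P(N ≥ 7) = 1 − P(N ≤ 6) ≈ 0.2320.

0.2320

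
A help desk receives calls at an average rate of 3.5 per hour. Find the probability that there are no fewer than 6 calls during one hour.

With mean μ = 3.5 per hour,
P(N ≥ 6) = 1 − P(N ≤ 5) = 1 − Σ_{j=0}^{5} e^(−μ) μ^j/j! ≈ 0.1424.

0.1424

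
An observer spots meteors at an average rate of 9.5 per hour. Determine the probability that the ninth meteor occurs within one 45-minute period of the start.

Over the interval, μ = 9.5 × 0.75 = 7.125 (a 45-minute period = 0.75 hours).
The ninth arrival falls in the interval iff at least 9 events occur there: P(S_9 ≤ t) = P(N ≥ 9) = 1 − P(N ≤ 8) ≈ 0.2873.

0.2873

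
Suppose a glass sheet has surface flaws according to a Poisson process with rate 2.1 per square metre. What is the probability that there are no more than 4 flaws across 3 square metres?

Over the interval, μ = 2.1 × 3 = 6.3 (3 square metres).
P(N ≤ 4) = Σ_{j=0}^{4} e^(−μ) μ^j/j! ≈ 0.2469.

0.2469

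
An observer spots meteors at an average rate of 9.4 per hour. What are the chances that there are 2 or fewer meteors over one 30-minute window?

0.1523

Over the interval, μ = 9.4 × 0.5 = 4.7 (a 30-minute window = 0.5 hours).
P(N ≤ 2) = Σ_{j=0}^{2} e^(−μ) μ^j/j! ≈ 0.1523.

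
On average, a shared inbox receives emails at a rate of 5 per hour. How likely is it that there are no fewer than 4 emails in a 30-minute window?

Over the interval, μ = 5 × 0.5 = 2.5 (a 30-minute window = 0.5 hours).
P(N ≥ 4) = 1 − P(N ≤ 3) = 1 − Σ_{j=0}^{3} e^(−μ) μ^j/j! ≈ 0.2424.

0.2424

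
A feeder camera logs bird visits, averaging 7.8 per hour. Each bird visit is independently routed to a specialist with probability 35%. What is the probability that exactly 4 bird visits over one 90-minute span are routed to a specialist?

Thinning: the bird visits that are routed to a specialist themselves form a Poisson process with rate 0.35 × 7.8 = 2.73 per hour.
Over the interval, μ = 2.73 × 1.5 = 4.095 (a 90-minute span = 1.5 hours).
P(N = 4) = e^(−4.095) · 4.095^4/4! ≈ 0.1951.

0.1951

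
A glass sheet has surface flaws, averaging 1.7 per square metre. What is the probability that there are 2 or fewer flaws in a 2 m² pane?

0.3397

Over the interval, μ = 1.7 × 2 = 3.4 (a 2 m² pane = 2 square metres).
P(N ≤ 2) = Σ_{j=0}^{2} e^(−μ) μ^j/j! ≈ 0.3397.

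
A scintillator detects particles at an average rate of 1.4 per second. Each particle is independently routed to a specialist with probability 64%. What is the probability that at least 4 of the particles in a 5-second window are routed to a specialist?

Thinning: the particles that are routed to a specialist themselves form a Poisson process with rate 0.64 × 1.4 = 0.896 per second.
Over the interval, μ = 0.896 × 5 = 4.48 (a 5-second window = 5 seconds).
P(N ≥ 4) = 1 − P(N ≤ 3) ≈ 0.6543.

0.6543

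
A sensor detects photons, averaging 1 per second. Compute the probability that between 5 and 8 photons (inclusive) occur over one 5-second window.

Over the interval, μ = 1 × 5 = 5 (a 5-second window = 5 seconds).
P(5 ≤ N ≤ 8) = Σ_{j=5}^{8} e^(−5) · 5^j/j! ≈ 0.4914.

0.4914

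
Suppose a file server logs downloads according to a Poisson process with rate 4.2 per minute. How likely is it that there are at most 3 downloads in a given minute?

0.3954

With mean μ = 4.2 per minute,
P(N ≤ 3) = Σ_{j=0}^{3} e^(−μ) μ^j/j! ≈ 0.3954.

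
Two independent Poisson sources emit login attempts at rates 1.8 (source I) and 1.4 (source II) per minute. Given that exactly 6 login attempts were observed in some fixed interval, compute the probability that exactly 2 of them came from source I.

0.1739

Given the total, each event is independently from source I with probability p = λ_I/(λ_I+λ_II) = 1.8/3.2 = 0.5625.
So K ~ Binomial(6, 1.8/3.2): P(K = 2) = C(6,2) · (1.8/3.2)^2 · (1.4/3.2)^4 ≈ 0.1739.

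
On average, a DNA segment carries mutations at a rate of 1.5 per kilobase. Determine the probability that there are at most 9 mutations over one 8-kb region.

0.2424

Over the interval, μ = 1.5 × 8 = 12 (an 8-kb region = 8 kilobases).
P(N ≤ 9) = Σ_{j=0}^{9} e^(−μ) μ^j/j! ≈ 0.2424.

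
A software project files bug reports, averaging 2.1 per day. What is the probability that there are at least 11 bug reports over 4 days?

Over the interval, μ = 2.1 × 4 = 8.4 (4 days).
P(N ≥ 11) = 1 − P(N ≤ 10) = 1 − Σ_{j=0}^{10} e^(−μ) μ^j/j! ≈ 0.2257.

0.2257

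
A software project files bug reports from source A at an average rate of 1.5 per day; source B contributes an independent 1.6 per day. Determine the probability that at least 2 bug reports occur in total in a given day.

Independent Poisson processes superpose: combined rate λ = 1.5 + 1.6 = 3.1 per day.
So μ = 3.1.
P(N ≥ 2) = 1 − P(N ≤ 1) ≈ 0.8153.

0.8153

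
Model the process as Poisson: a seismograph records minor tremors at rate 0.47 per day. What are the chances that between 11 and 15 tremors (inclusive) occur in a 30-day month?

Over the interval, μ = 0.47 × 30 = 14.1 (a 30-day month = 30 days).
P(11 ≤ N ≤ 15) = Σ_{j=11}^{15} e^(−14.1) · 14.1^j/j! ≈ 0.4903.

0.4903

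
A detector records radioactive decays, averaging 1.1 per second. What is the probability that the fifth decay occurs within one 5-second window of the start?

0.6425

Over the interval, μ = 1.1 × 5 = 5.5 (a 5-second window = 5 seconds).
The fifth arrival falls in the interval iff at least 5 events occur there: P(S_5 ≤ t) = P(N ≥ 5) = 1 − P(N ≤ 4) ≈ 0.6425.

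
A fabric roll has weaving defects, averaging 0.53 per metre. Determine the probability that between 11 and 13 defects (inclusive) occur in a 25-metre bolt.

Over the interval, μ = 0.53 × 25 = 13.25 (a 25-metre bolt = 25 metres).
P(11 ≤ N ≤ 13) = Σ_{j=11}^{13} e^(−13.25) · 13.25^j/j! ≈ 0.3147.

0.3147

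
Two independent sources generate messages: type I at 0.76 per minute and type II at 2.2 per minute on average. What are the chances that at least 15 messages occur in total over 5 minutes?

0.5137

Independent Poisson processes superpose: combined rate λ = 0.76 + 2.2 = 2.96 per minute.
Over the interval, μ = 2.96 × 5 = 14.8 (5 minutes).
P(N ≥ 15) = 1 − P(N ≤ 14) ≈ 0.5137.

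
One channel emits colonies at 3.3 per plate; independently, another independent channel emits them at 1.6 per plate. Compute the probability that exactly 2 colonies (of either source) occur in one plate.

Independent Poisson processes superpose: combined rate λ = 3.3 + 1.6 = 4.9 per plate.
So μ = 4.9.
P(N = 2) = e^(−4.9) · 4.9^2/2! ≈ 0.0894.

0.0894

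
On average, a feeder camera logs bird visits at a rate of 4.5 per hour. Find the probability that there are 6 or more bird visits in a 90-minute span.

0.6662

Over the interval, μ = 4.5 × 1.5 = 6.75 (a 90-minute span = 1.5 hours).
P(N ≥ 6) = 1 − P(N ≤ 5) = 1 − Σ_{j=0}^{5} e^(−μ) μ^j/j! ≈ 0.6662.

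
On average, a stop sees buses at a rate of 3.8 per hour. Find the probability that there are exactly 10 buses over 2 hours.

0.0887

Over the interval, μ = 3.8 × 2 = 7.6 (2 hours).
P(N = 10) = e^(−μ) μ^10/10! = e^(−7.6) · 7.6^10/3628800 ≈ 0.0887.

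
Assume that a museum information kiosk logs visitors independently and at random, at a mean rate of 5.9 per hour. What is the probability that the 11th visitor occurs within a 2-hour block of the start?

Over the interval, μ = 5.9 × 2 = 11.8 (a 2-hour block = 2 hours).
The 11th arrival falls in the interval iff at least 11 events occur there: P(S_11 ≤ t) = P(N ≥ 11) = 1 − P(N ≤ 10) ≈ 0.6315.

0.6315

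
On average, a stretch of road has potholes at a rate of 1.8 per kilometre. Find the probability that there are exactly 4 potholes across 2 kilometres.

Over the interval, μ = 1.8 × 2 = 3.6 (2 kilometres).
P(N = 4) = e^(−μ) μ^4/4! = e^(−3.6) · 3.6^4/24 ≈ 0.1912.

0.1912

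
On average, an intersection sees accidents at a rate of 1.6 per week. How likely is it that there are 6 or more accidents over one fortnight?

0.1054

Over the interval, μ = 1.6 × 2 = 3.2 (a fortnight = 2 weeks).
P(N ≥ 6) = 1 − P(N ≤ 5) = 1 − Σ_{j=0}^{5} e^(−μ) μ^j/j! ≈ 0.1054.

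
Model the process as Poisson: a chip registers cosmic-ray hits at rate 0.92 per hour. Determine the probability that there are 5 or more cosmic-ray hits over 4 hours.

Over the interval, μ = 0.92 × 4 = 3.68 (4 hours).
P(N ≥ 5) = 1 − P(N ≤ 4) = 1 − Σ_{j=0}^{4} e^(−μ) μ^j/j! ≈ 0.3089.

0.3089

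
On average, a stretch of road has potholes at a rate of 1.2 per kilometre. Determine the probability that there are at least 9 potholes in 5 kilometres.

0.1528

Over the interval, μ = 1.2 × 5 = 6 (5 kilometres).
P(N ≥ 9) = 1 − P(N ≤ 8) = 1 − Σ_{j=0}^{8} e^(−μ) μ^j/j! ≈ 0.1528.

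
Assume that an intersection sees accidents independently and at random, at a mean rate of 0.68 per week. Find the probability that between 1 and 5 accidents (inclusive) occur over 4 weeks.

Over the interval, μ = 0.68 × 4 = 2.72 (4 weeks).
P(1 ≤ N ≤ 5) = Σ_{j=1}^{5} e^(−2.72) · 2.72^j/j! ≈ 0.8758.

0.8758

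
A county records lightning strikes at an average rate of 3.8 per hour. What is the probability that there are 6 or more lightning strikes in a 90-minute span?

0.5050

Over the interval, μ = 3.8 × 1.5 = 5.7 (a 90-minute span = 1.5 hours).
P(N ≥ 6) = 1 − P(N ≤ 5) = 1 − Σ_{j=0}^{5} e^(−μ) μ^j/j! ≈ 0.5050.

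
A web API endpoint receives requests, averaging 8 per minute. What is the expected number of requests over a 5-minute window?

40

E[N] = λt = 8 × 5 = 40 (a 5-minute window = 5 minutes).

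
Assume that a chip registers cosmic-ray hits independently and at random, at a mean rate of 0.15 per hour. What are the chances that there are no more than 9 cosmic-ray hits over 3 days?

0.3626

Over the interval, μ = 0.15 × 72 = 10.8 (3 days = 72 hours).
P(N ≤ 9) = Σ_{j=0}^{9} e^(−μ) μ^j/j! ≈ 0.3626.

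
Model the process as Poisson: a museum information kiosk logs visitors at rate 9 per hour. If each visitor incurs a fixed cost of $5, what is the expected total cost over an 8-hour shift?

E[N] = 9 × 8 = 72 (an 8-hour shift = 8 hours); E[cost] = 72 × $5 = $360.

$360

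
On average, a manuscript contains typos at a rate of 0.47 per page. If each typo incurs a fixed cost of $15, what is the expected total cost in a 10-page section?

E[N] = 0.47 × 10 = 4.7 (a 10-page section = 10 pages); E[cost] = 4.7 × $15 = $70.5.

$70.5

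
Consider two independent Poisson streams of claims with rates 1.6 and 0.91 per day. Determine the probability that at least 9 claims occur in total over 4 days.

0.6717

Independent Poisson processes superpose: combined rate λ = 1.6 + 0.91 = 2.51 per day.
Over the interval, μ = 2.51 × 4 = 10.04 (4 days).
P(N ≥ 9) = 1 − P(N ≤ 8) ≈ 0.6717.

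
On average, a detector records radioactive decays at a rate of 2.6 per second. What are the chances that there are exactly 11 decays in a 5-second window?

0.1015

Over the interval, μ = 2.6 × 5 = 13 (a 5-second window = 5 seconds).
P(N = 11) = e^(−μ) μ^11/11! = e^(−13) · 13^11/39916800 ≈ 0.1015.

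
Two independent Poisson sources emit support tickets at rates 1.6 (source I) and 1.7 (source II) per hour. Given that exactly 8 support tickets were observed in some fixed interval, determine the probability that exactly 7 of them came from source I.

Given the total, each event is independently from source I with probability p = λ_I/(λ_I+λ_II) = 1.6/3.3 ≈ 0.4848.
So K ~ Binomial(8, 1.6/3.3): P(K = 7) = C(8,7) · (1.6/3.3)^7 · (1.7/3.3)^1 ≈ 0.0260.

0.0260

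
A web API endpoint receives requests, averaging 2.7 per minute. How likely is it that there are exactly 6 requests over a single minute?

With mean μ = 2.7 per minute,
P(N = 6) = e^(−μ) μ^6/6! = e^(−2.7) · 2.7^6/720 ≈ 0.0362.

0.0362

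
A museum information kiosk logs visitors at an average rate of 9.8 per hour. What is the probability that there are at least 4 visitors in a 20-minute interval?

0.4123

Over the interval, μ = 9.8 × 1/3 ≈ 3.26667 (a 20-minute interval = 1/3 hours).
P(N ≥ 4) = 1 − P(N ≤ 3) = 1 − Σ_{j=0}^{3} e^(−μ) μ^j/j! ≈ 0.4123.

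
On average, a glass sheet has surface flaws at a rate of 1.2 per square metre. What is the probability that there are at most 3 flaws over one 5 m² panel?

0.1512

Over the interval, μ = 1.2 × 5 = 6 (a 5 m² panel = 5 square metres).
P(N ≤ 3) = Σ_{j=0}^{3} e^(−μ) μ^j/j! ≈ 0.1512.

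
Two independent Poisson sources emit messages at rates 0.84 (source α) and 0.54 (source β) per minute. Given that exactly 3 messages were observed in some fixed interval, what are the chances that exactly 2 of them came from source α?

Given the total, each event is independently from source α with probability p = λ_α/(λ_α+λ_β) = 0.84/1.38 ≈ 0.6087.
So K ~ Binomial(3, 0.84/1.38): P(K = 2) = C(3,2) · (0.84/1.38)^2 · (0.54/1.38)^1 ≈ 0.4349.

0.4349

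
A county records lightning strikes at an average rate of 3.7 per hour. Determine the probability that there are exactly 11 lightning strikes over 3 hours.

Over the interval, μ = 3.7 × 3 = 11.1 (3 hours).
P(N = 11) = e^(−μ) μ^11/11! = e^(−11.1) · 11.1^11/39916800 ≈ 0.1193.

0.1193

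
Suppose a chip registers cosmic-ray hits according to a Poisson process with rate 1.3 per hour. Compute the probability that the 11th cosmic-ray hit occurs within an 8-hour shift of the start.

0.4669

Over the interval, μ = 1.3 × 8 = 10.4 (an 8-hour shift = 8 hours).
The 11th arrival falls in the interval iff at least 11 events occur there: P(S_11 ≤ t) = P(N ≥ 11) = 1 − P(N ≤ 10) ≈ 0.4669.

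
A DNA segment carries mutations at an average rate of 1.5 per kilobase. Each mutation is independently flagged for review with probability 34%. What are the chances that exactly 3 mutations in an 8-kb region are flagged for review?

Thinning: the mutations that are flagged for review themselves form a Poisson process with rate 0.34 × 1.5 = 0.51 per kilobase.
Over the interval, μ = 0.51 × 8 = 4.08 (an 8-kb region = 8 kilobases).
P(N = 3) = e^(−4.08) · 4.08^3/3! ≈ 0.1914.

0.1914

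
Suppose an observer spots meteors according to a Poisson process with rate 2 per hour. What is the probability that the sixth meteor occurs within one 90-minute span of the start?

0.0839

Over the interval, μ = 2 × 1.5 = 3 (a 90-minute span = 1.5 hours).
The sixth arrival falls in the interval iff at least 6 events occur there: P(S_6 ≤ t) = P(N ≥ 6) = 1 − P(N ≤ 5) ≈ 0.0839.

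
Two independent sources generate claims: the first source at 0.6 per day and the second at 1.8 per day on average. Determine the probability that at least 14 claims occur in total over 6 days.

Independent Poisson processes superpose: combined rate λ = 0.6 + 1.8 = 2.4 per day.
Over the interval, μ = 2.4 × 6 = 14.4 (6 days).
P(N ≥ 14) = 1 − P(N ≤ 13) ≈ 0.5773.

0.5773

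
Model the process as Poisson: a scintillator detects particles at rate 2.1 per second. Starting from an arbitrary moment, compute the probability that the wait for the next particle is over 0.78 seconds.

0.1944

The wait for the next event is exponential with rate λ = 2.1 per second.
P(T > 0.78) = e^(−λt) = e^(−2.1 × 0.78) = e^(−1.638) ≈ 0.1944.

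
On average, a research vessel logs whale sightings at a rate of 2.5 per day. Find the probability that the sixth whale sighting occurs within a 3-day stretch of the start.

0.7586

Over the interval, μ = 2.5 × 3 = 7.5 (a 3-day stretch = 3 days).
The sixth arrival falls in the interval iff at least 6 events occur there: P(S_6 ≤ t) = P(N ≥ 6) = 1 − P(N ≤ 5) ≈ 0.7586.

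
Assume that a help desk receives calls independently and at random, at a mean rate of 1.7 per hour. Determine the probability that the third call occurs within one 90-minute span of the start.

Over the interval, μ = 1.7 × 1.5 = 2.55 (a 90-minute span = 1.5 hours).
The third arrival falls in the interval iff at least 3 events occur there: P(S_3 ≤ t) = P(N ≥ 3) = 1 − P(N ≤ 2) ≈ 0.4689.

0.4689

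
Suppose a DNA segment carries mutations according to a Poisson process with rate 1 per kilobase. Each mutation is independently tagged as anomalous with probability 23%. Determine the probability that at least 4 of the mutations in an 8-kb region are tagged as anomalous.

0.1152

Thinning: the mutations that are tagged as anomalous themselves form a Poisson process with rate 0.23 × 1 = 0.23 per kilobase.
Over the interval, μ = 0.23 × 8 = 1.84 (an 8-kb region = 8 kilobases).
P(N ≥ 4) = 1 − P(N ≤ 3) ≈ 0.1152.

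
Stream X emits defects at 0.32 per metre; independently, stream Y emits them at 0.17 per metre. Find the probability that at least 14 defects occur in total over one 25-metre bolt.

0.3451

Independent Poisson processes superpose: combined rate λ = 0.32 + 0.17 = 0.49 per metre.
Over the interval, μ = 0.49 × 25 = 12.25 (a 25-metre bolt = 25 metres).
P(N ≥ 14) = 1 − P(N ≤ 13) ≈ 0.3451.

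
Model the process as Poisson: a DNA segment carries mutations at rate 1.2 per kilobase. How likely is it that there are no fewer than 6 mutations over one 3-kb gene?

0.1559

Over the interval, μ = 1.2 × 3 = 3.6 (a 3-kb gene = 3 kilobases).
P(N ≥ 6) = 1 − P(N ≤ 5) = 1 − Σ_{j=0}^{5} e^(−μ) μ^j/j! ≈ 0.1559.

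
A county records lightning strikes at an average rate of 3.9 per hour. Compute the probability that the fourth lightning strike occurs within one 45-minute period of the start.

0.3360

Over the interval, μ = 3.9 × 0.75 = 2.925 (a 45-minute period = 0.75 hours).
The fourth arrival falls in the interval iff at least 4 events occur there: P(S_4 ≤ t) = P(N ≥ 4) = 1 − P(N ≤ 3) ≈ 0.3360.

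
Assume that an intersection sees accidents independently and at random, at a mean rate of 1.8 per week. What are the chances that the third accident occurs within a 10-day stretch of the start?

Over the interval, μ = 1.8 × 10/7 ≈ 2.57143 (a 10-day stretch = 10/7 weeks).
The third arrival falls in the interval iff at least 3 events occur there: P(S_3 ≤ t) = P(N ≥ 3) = 1 − P(N ≤ 2) ≈ 0.4744.

0.4744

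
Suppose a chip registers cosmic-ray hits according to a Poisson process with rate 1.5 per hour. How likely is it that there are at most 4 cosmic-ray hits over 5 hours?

Over the interval, μ = 1.5 × 5 = 7.5 (5 hours).
P(N ≤ 4) = Σ_{j=0}^{4} e^(−μ) μ^j/j! ≈ 0.1321.

0.1321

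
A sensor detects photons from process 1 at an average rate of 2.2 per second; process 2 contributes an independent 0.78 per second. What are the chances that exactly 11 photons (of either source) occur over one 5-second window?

0.0681

Independent Poisson processes superpose: combined rate λ = 2.2 + 0.78 = 2.98 per second.
Over the interval, μ = 2.98 × 5 = 14.9 (a 5-second window = 5 seconds).
P(N = 11) = e^(−14.9) · 14.9^11/11! ≈ 0.0681.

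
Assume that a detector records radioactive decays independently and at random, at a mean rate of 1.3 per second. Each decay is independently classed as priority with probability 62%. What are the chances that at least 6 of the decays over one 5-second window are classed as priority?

Thinning: the decays that are classed as priority themselves form a Poisson process with rate 0.62 × 1.3 = 0.806 per second.
Over the interval, μ = 0.806 × 5 = 4.03 (a 5-second window = 5 seconds).
P(N ≥ 6) = 1 − P(N ≤ 5) ≈ 0.2196.

0.2196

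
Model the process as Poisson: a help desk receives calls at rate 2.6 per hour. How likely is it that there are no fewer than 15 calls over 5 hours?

Over the interval, μ = 2.6 × 5 = 13 (5 hours).
P(N ≥ 15) = 1 − P(N ≤ 14) = 1 − Σ_{j=0}^{14} e^(−μ) μ^j/j! ≈ 0.3249.

0.3249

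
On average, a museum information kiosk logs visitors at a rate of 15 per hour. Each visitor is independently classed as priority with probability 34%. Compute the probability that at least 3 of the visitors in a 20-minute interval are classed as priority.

Thinning: the visitors that are classed as priority themselves form a Poisson process with rate 0.34 × 15 = 5.1 per hour.
Over the interval, μ = 5.1 × 1/3 = 1.7 (a 20-minute interval = 1/3 hours).
P(N ≥ 3) = 1 − P(N ≤ 2) ≈ 0.2428.

0.2428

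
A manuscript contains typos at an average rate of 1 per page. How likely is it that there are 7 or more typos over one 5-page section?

Over the interval, μ = 1 × 5 = 5 (a 5-page section = 5 pages).
P(N ≥ 7) = 1 − P(N ≤ 6) = 1 − Σ_{j=0}^{6} e^(−μ) μ^j/j! ≈ 0.2378.

0.2378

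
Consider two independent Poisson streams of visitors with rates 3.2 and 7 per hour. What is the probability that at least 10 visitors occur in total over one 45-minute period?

Independent Poisson processes superpose: combined rate λ = 3.2 + 7 = 10.2 per hour.
Over the interval, μ = 10.2 × 0.75 = 7.65 (a 45-minute period = 0.75 hours).
P(N ≥ 10) = 1 − P(N ≤ 9) ≈ 0.2410.

0.2410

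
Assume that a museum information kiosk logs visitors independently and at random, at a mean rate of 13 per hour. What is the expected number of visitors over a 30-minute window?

E[N] = λt = 13 × 0.5 = 6.5 (a 30-minute window = 0.5 hours).

6.5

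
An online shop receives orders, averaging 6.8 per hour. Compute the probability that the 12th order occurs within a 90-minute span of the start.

Over the interval, μ = 6.8 × 1.5 = 10.2 (a 90-minute span = 1.5 hours).
The 12th arrival falls in the interval iff at least 12 events occur there: P(S_12 ≤ t) = P(N ≥ 12) = 1 − P(N ≤ 11) ≈ 0.3262.

0.3262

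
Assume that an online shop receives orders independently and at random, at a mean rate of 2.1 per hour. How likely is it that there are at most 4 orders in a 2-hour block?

Over the interval, μ = 2.1 × 2 = 4.2 (a 2-hour block = 2 hours).
P(N ≤ 4) = Σ_{j=0}^{4} e^(−μ) μ^j/j! ≈ 0.5898.

0.5898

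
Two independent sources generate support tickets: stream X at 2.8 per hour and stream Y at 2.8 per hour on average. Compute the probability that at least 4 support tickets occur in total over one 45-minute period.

0.6046

Independent Poisson processes superpose: combined rate λ = 2.8 + 2.8 = 5.6 per hour.
Over the interval, μ = 5.6 × 0.75 = 4.2 (a 45-minute period = 0.75 hours).
P(N ≥ 4) = 1 − P(N ≤ 3) ≈ 0.6046.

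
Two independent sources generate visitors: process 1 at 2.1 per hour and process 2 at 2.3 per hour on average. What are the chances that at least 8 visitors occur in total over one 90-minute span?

0.3419

Independent Poisson processes superpose: combined rate λ = 2.1 + 2.3 = 4.4 per hour.
Over the interval, μ = 4.4 × 1.5 = 6.6 (a 90-minute span = 1.5 hours).
P(N ≥ 8) = 1 − P(N ≤ 7) ≈ 0.3419.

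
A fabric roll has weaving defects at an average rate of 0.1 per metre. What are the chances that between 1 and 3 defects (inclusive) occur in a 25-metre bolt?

0.6755

Over the interval, μ = 0.1 × 25 = 2.5 (a 25-metre bolt = 25 metres).
P(1 ≤ N ≤ 3) = Σ_{j=1}^{3} e^(−2.5) · 2.5^j/j! ≈ 0.6755.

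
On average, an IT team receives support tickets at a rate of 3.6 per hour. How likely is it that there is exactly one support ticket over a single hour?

0.0984

With mean μ = 3.6 per hour,
P(N = 1) = e^(−μ) μ^1/1! = e^(−3.6) · 3.6^1/1 ≈ 0.0984.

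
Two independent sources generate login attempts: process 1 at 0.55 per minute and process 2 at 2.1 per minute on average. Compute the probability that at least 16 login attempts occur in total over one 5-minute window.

0.2589

Independent Poisson processes superpose: combined rate λ = 0.55 + 2.1 = 2.65 per minute.
Over the interval, μ = 2.65 × 5 = 13.25 (a 5-minute window = 5 minutes).
P(N ≥ 16) = 1 − P(N ≤ 15) ≈ 0.2589.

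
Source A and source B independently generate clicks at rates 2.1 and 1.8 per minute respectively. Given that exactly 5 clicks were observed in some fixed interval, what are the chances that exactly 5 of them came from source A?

0.0453

Given the total, each event is independently from source A with probability p = λ_A/(λ_A+λ_B) = 2.1/3.9 ≈ 0.5385.
So K ~ Binomial(5, 2.1/3.9): P(K = 5) = C(5,5) · (2.1/3.9)^5 · (1.8/3.9)^0 ≈ 0.0453.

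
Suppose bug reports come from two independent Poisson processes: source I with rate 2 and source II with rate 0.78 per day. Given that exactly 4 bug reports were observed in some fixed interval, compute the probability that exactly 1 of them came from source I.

0.0636

Given the total, each event is independently from source I with probability p = λ_I/(λ_I+λ_II) = 2/2.78 ≈ 0.7194.
So K ~ Binomial(4, 2/2.78): P(K = 1) = C(4,1) · (2/2.78)^1 · (0.78/2.78)^3 ≈ 0.0636.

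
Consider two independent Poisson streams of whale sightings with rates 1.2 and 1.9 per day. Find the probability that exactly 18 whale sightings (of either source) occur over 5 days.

Independent Poisson processes superpose: combined rate λ = 1.2 + 1.9 = 3.1 per day.
Over the interval, μ = 3.1 × 5 = 15.5 (5 days).
P(N = 18) = e^(−15.5) · 15.5^18/18! ≈ 0.0773.

0.0773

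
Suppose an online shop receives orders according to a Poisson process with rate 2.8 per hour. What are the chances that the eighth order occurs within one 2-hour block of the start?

0.2030

Over the interval, μ = 2.8 × 2 = 5.6 (a 2-hour block = 2 hours).
The eighth arrival falls in the interval iff at least 8 events occur there: P(S_8 ≤ t) = P(N ≥ 8) = 1 − P(N ≤ 7) ≈ 0.2030.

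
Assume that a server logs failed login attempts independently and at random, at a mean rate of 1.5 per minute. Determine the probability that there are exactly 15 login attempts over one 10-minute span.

0.1024

Over the interval, μ = 1.5 × 10 = 15 (a 10-minute span = 10 minutes).
P(N = 15) = e^(−μ) μ^15/15! = e^(−15) · 15^15/1307674368000 ≈ 0.1024.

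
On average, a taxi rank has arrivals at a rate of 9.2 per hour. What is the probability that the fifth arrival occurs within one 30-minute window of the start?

0.4868

Over the interval, μ = 9.2 × 0.5 = 4.6 (a 30-minute window = 0.5 hours).
The fifth arrival falls in the interval iff at least 5 events occur there: P(S_5 ≤ t) = P(N ≥ 5) = 1 − P(N ≤ 4) ≈ 0.4868.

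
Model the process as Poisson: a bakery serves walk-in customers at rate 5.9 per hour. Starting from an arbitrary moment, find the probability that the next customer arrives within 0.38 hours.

Inter-arrival times are exponential with rate λ = 5.9 per hour.
P(T ≤ 0.38) = 1 − e^(−λt) = 1 − e^(−5.9 × 0.38) = 1 − e^(−2.242) ≈ 0.8938.

0.8938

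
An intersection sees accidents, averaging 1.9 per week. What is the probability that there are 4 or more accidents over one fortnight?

0.5265

Over the interval, μ = 1.9 × 2 = 3.8 (a fortnight = 2 weeks).
P(N ≥ 4) = 1 − P(N ≤ 3) = 1 − Σ_{j=0}^{3} e^(−μ) μ^j/j! ≈ 0.5265.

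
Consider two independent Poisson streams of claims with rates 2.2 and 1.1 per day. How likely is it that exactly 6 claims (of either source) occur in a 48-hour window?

0.1562

Independent Poisson processes superpose: combined rate λ = 2.2 + 1.1 = 3.3 per day.
Over the interval, μ = 3.3 × 2 = 6.6 (a 48-hour window = 2 days).
P(N = 6) = e^(−6.6) · 6.6^6/6! ≈ 0.1562.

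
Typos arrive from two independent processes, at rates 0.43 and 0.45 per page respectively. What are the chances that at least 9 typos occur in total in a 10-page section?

0.5177

Independent Poisson processes superpose: combined rate λ = 0.43 + 0.45 = 0.88 per page.
Over the interval, μ = 0.88 × 10 = 8.8 (a 10-page section = 10 pages).
P(N ≥ 9) = 1 − P(N ≤ 8) ≈ 0.5177.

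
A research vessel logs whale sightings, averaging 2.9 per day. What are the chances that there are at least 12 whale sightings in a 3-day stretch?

Over the interval, μ = 2.9 × 3 = 8.7 (a 3-day stretch = 3 days).
P(N ≥ 12) = 1 − P(N ≤ 11) = 1 − Σ_{j=0}^{11} e^(−μ) μ^j/j! ≈ 0.1689.

0.1689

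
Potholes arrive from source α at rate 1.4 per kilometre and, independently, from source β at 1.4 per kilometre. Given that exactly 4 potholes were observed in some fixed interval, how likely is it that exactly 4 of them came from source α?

Given the total, each event is independently from source α with probability p = λ_α/(λ_α+λ_β) = 1.4/2.8 = 0.5000.
So K ~ Binomial(4, 1.4/2.8): P(K = 4) = C(4,4) · (1.4/2.8)^4 · (1.4/2.8)^0 ≈ 0.0625.

0.0625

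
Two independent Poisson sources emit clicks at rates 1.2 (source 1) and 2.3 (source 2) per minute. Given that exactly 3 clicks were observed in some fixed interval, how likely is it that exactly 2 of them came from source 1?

0.2317

Given the total, each event is independently from source 1 with probability p = λ_1/(λ_1+λ_2) = 1.2/3.5 ≈ 0.3429.
So K ~ Binomial(3, 1.2/3.5): P(K = 2) = C(3,2) · (1.2/3.5)^2 · (2.3/3.5)^1 ≈ 0.2317.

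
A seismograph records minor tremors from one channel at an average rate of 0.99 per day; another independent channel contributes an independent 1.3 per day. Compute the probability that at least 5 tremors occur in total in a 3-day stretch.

0.8148

Independent Poisson processes superpose: combined rate λ = 0.99 + 1.3 = 2.29 per day.
Over the interval, μ = 2.29 × 3 = 6.87 (a 3-day stretch = 3 days).
P(N ≥ 5) = 1 − P(N ≤ 4) ≈ 0.8148.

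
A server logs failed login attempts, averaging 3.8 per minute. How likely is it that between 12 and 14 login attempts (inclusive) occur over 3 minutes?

0.2918

Over the interval, μ = 3.8 × 3 = 11.4 (3 minutes).
P(12 ≤ N ≤ 14) = Σ_{j=12}^{14} e^(−11.4) · 11.4^j/j! ≈ 0.2918.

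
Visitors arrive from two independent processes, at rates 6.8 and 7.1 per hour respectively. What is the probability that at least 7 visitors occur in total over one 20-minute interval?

0.1864

Independent Poisson processes superpose: combined rate λ = 6.8 + 7.1 = 13.9 per hour.
Over the interval, μ = 13.9 × 1/3 ≈ 4.63333 (a 20-minute interval = 1/3 hours).
P(N ≥ 7) = 1 − P(N ≤ 6) ≈ 0.1864.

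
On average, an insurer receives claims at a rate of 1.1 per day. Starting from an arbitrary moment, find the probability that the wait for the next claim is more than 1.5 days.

0.1920

The wait for the next event is exponential with rate λ = 1.1 per day.
P(T > 1.5) = e^(−λt) = e^(−1.1 × 1.5) = e^(−1.65) ≈ 0.1920.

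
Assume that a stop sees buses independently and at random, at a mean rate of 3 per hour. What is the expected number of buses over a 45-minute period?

E[N] = λt = 3 × 0.75 = 2.25 (a 45-minute period = 0.75 hours).

2.25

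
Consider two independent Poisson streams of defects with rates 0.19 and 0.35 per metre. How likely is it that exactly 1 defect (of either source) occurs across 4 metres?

Independent Poisson processes superpose: combined rate λ = 0.19 + 0.35 = 0.54 per metre.
Over the interval, μ = 0.54 × 4 = 2.16 (4 metres).
P(N = 1) = e^(−2.16) · 2.16^1/1! ≈ 0.2491.

0.2491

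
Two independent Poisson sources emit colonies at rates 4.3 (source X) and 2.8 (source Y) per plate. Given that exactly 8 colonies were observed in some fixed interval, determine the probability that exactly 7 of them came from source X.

Given the total, each event is independently from source X with probability p = λ_X/(λ_X+λ_Y) = 4.3/7.1 ≈ 0.6056.
So K ~ Binomial(8, 4.3/7.1): P(K = 7) = C(8,7) · (4.3/7.1)^7 · (2.8/7.1)^1 ≈ 0.0943.

0.0943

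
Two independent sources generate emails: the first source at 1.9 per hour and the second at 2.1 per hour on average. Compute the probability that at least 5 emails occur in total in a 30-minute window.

0.0527

Independent Poisson processes superpose: combined rate λ = 1.9 + 2.1 = 4 per hour.
Over the interval, μ = 4 × 0.5 = 2 (a 30-minute window = 0.5 hours).
P(N ≥ 5) = 1 − P(N ≤ 4) ≈ 0.0527.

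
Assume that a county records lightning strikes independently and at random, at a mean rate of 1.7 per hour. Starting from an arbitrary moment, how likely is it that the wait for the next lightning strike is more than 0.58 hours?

The wait for the next event is exponential with rate λ = 1.7 per hour.
P(T > 0.58) = e^(−λt) = e^(−1.7 × 0.58) = e^(−0.986) ≈ 0.3731.

0.3731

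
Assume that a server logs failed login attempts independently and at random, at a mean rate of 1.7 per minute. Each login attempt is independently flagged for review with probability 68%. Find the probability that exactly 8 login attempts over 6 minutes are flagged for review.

Thinning: the login attempts that are flagged for review themselves form a Poisson process with rate 0.68 × 1.7 = 1.156 per minute.
Over the interval, μ = 1.156 × 6 = 6.936 (6 minutes).
P(N = 8) = e^(−6.936) · 6.936^8/8! ≈ 0.1291.

0.1291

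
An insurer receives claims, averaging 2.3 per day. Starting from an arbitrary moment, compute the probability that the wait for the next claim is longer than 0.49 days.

The wait for the next event is exponential with rate λ = 2.3 per day.
P(T > 0.49) = e^(−λt) = e^(−2.3 × 0.49) = e^(−1.127) ≈ 0.3240.

0.3240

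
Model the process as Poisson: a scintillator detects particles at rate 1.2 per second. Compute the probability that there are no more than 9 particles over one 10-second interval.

0.2424

Over the interval, μ = 1.2 × 10 = 12 (a 10-second interval = 10 seconds).
P(N ≤ 9) = Σ_{j=0}^{9} e^(−μ) μ^j/j! ≈ 0.2424.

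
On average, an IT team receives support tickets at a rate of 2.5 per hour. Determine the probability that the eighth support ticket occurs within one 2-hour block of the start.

0.1334

Over the interval, μ = 2.5 × 2 = 5 (a 2-hour block = 2 hours).
The eighth arrival falls in the interval iff at least 8 events occur there: P(S_8 ≤ t) = P(N ≥ 8) = 1 − P(N ≤ 7) ≈ 0.1334.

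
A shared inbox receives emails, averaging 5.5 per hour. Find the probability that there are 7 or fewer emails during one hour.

With mean μ = 5.5 per hour,
P(N ≤ 7) = Σ_{j=0}^{7} e^(−μ) μ^j/j! ≈ 0.8095.

0.8095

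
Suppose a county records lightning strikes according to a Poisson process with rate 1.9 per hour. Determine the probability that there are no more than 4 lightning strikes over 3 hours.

0.3272

Over the interval, μ = 1.9 × 3 = 5.7 (3 hours).
P(N ≤ 4) = Σ_{j=0}^{4} e^(−μ) μ^j/j! ≈ 0.3272.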